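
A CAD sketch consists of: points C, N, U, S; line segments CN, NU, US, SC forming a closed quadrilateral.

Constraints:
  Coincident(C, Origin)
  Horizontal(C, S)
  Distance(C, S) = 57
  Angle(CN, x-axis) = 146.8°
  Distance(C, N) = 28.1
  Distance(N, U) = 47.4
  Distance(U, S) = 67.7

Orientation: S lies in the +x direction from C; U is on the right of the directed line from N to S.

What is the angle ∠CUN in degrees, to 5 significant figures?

32.822°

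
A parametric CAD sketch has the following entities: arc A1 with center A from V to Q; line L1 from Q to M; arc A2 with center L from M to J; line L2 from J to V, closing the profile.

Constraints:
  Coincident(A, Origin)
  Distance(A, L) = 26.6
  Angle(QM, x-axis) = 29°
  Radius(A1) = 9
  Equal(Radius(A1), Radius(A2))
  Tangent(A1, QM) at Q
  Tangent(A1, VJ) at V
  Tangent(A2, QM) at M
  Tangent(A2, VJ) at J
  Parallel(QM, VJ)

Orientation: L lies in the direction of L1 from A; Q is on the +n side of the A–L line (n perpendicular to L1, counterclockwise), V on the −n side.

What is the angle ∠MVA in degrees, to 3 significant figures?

55.9°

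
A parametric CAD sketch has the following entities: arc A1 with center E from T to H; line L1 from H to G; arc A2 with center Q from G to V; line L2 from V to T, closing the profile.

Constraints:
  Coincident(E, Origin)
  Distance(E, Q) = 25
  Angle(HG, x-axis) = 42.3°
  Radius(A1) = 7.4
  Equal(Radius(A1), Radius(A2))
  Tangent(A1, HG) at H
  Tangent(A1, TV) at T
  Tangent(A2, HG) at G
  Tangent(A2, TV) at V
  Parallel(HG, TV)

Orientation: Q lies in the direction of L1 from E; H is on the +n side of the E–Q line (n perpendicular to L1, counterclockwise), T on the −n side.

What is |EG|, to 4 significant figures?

26.07

The slot axis is L1's direction at 42.3°, so u = (cos 42.3°, sin 42.3°) = (0.7396, 0.6730) and n = (−sin 42.3°, cos 42.3°) = (-0.6730, 0.7396). E is at the origin and Q lies 25.0 along u from E, so Q = 25.0·u = (18.49, 16.83). Tangency of A1 to both parallel lines with radius 7.4 puts H and T at E ± 7.4·n: H = (-4.980, 5.473), T = (4.980, -5.473). Equal radii place G and V the same way about Q: G = Q + 7.4·n = (13.51, 22.30), V = Q − 7.4·n = (23.47, 11.35). Then |EG| = |G − E| = 26.07.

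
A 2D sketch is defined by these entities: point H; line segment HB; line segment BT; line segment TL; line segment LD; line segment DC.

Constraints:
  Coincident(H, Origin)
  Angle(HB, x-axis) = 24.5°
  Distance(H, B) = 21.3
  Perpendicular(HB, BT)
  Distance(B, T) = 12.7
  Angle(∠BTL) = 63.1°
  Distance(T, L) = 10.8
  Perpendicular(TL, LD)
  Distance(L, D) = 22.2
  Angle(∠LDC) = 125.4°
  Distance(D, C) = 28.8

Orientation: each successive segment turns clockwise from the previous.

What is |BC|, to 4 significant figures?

33.15

H is at the origin; HB runs at 24.5° with length 21.3, so B = (19.38, 8.833). The perpendicularity gives BT at right angles to HB, so BT runs at -65.50°; with |BT| = 12.7, T = (24.65, -2.724). ∠BTL = 63.1° gives TL at 177.6° from the x-axis; with |TL| = 10.8, L = (13.86, -2.271). The perpendicularity gives LD at right angles to TL, so LD runs at 87.60°; with |LD| = 22.2, D = (14.79, 19.91). ∠LDC = 125.4° gives DC at 33.00° from the x-axis; with |DC| = 28.8, C = (38.94, 35.59). Then |BC| = |C − B| = 33.15.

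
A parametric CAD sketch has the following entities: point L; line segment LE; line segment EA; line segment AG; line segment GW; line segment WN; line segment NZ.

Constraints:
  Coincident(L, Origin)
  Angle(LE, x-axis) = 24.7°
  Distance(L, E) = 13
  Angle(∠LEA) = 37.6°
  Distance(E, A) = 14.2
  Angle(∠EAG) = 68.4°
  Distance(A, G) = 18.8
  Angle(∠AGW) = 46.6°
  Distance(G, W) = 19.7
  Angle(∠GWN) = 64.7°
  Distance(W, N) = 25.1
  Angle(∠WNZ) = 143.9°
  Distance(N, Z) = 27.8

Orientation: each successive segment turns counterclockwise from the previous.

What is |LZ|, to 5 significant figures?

37.076

∠GWN = 64.7° gives WN at 167.40° from the x-axis; with |WN| = 25.1, N = (-11.581, 11.039). ∠WNZ = 143.9° gives NZ at -156.50° from the x-axis; with |NZ| = 27.8, Z = (-37.076, -0.046134). Then |LZ| = |Z − L| = 37.076.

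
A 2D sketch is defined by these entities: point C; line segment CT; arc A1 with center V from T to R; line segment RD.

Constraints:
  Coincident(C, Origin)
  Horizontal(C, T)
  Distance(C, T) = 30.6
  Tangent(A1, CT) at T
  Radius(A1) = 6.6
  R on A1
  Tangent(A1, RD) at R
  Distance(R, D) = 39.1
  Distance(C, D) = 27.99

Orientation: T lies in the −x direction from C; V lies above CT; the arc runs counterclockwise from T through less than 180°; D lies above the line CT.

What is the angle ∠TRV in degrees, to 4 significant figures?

69.01°

Checks: |CT| = 30.60 ✓; |VT| = 6.600 ✓; |VR| = 6.600 ✓; ∠(VR, RD) = 90.00° ✓; |RD| = 39.10 ✓; |CD| = 27.99 ✓.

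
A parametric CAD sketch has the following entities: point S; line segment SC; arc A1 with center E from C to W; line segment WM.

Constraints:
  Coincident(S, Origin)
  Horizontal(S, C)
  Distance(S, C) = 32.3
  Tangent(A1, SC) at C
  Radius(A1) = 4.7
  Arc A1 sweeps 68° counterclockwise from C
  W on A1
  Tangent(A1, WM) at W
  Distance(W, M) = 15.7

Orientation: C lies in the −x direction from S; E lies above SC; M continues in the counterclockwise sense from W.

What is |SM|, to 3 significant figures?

28.2

S is at the origin; S and C share the same y with |SC| = 32.3 and C on the −x side, so C = (-32.3, 0.00). Since A1 is tangent to SC there, EC ⟂ SC, so E = C + (0, 4.7) = (-32.3, 4.70). On A1, C sits at bearing -90° from E; a 68° counterclockwise sweep puts W at bearing -22°, so W = E + 4.7·(cos -22°, sin -22°) = (-27.9, 2.94). The tangent condition forces EW to be normal to WM, so WM runs along (−sin -22°, cos -22°); with |WM| = 15.7, M = (-22.1, 17.5). Then |SM| = |M − S| = 28.2.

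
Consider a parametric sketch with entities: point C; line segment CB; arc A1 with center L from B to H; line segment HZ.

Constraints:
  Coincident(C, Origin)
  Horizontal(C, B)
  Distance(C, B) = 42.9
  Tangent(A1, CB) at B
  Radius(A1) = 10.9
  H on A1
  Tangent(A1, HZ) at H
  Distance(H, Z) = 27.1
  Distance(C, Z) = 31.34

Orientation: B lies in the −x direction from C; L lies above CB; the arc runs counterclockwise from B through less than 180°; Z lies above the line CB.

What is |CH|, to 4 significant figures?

34.51

Checks: C.y = 0.00, B.y = 0.00 ✓; |LH| = 10.90 ✓; ∠(LH, HZ) = 90.00° ✓; |HZ| = 27.10 ✓; |CZ| = 31.34 ✓.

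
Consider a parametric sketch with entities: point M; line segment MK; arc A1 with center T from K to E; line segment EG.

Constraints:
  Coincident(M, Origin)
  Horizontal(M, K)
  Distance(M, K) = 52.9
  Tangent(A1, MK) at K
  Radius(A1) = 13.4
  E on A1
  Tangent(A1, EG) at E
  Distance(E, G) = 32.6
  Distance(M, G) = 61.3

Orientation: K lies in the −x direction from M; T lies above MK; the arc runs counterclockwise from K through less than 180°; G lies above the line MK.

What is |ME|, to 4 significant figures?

41.81

M is at the origin; MK is horizontal with |MK| = 52.9 and K on the −x side, so K = (-52.90, 0.000). The tangent condition forces TK to be normal to MK, so T = K + (0, 13.4) = (-52.90, 13.40). Since TE ⟂ EG (tangency), |TG| = √(13.4² + 32.6²) = 35.25 regardless of where E sits on A1. So G lies on both circle(M, 61.3) and circle(T, 35.25); the above-MK intersection is G = (-40.20, 46.28). E is the foot of the tangent from G: E = (-39.50, 13.69).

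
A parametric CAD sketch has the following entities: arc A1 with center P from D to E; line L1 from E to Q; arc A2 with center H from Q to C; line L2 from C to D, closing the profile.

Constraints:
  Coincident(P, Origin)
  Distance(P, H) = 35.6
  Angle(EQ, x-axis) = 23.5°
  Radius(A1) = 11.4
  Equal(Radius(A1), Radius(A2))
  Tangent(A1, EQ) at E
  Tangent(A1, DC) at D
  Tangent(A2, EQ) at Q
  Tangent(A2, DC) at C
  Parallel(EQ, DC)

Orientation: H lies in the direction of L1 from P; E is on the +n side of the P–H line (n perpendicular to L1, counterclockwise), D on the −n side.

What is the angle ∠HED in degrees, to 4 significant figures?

72.24°

P is at the origin and H lies 35.6 along u from P, so H = 35.6·u = (32.65, 14.20). Tangency of A1 to both parallel lines with radius 11.4 puts E and D at P ± 11.4·n: E = (-4.546, 10.45), D = (4.546, -10.45). Then cos ∠HED = EH·ED / (|EH||ED|), giving 72.24°.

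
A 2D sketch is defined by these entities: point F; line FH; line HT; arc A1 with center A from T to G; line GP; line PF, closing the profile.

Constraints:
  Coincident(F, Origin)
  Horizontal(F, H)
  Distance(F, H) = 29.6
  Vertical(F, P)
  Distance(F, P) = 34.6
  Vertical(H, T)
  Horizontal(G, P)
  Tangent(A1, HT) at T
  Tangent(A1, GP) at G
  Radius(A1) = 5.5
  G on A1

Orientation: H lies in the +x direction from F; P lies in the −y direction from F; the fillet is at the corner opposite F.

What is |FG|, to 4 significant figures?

42.17

The virtual corner opposite F is at (29.60, -34.60). The tangent condition forces AT to be normal to HT and A1 meets GP tangentially, so AG is at right angles to GP, with radius 5.5, so the center A sits 5.5 in from both sides at A = (24.10, -29.10). That places the tangent points at T = (29.60, -29.10) on HT and G = (24.10, -34.60) on GP. Then |FG| = |G − F| = 42.17.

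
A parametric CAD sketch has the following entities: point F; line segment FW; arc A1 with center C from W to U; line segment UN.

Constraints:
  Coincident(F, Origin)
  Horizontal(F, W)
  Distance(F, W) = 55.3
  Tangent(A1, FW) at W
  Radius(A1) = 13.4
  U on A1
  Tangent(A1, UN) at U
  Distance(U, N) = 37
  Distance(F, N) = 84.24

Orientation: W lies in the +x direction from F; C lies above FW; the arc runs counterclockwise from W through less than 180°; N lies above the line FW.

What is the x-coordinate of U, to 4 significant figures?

68.69

F is at the origin; FW is horizontal with |FW| = 55.3 and W on the +x side, so W = (55.30, 0.000). Since A1 is tangent to FW there, CW ⟂ FW, so C = W + (0, 13.4) = (55.30, 13.40). Since CU ⟂ UN (tangency), |CN| = √(13.4² + 37.0²) = 39.35 regardless of where U sits on A1. So N lies on both circle(F, 84.24) and circle(C, 39.35); the above-FW intersection is N = (67.09, 50.94). U is the foot of the tangent from N: U = (68.69, 13.98).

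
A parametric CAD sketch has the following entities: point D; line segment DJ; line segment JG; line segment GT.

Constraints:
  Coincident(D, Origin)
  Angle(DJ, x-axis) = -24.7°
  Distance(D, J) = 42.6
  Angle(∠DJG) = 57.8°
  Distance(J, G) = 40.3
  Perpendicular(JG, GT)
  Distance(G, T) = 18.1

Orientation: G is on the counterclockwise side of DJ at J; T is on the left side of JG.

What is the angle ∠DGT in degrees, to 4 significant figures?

26.02°

D is at the origin; DJ runs at -24.7° with length 42.6, so J = 42.6·(cos -24.7°, sin -24.7°) = (38.70, -17.80). ∠DJG = 57.8°, so JG runs at -24.7° + (180° − 57.8°) = 97.50° from the x-axis; with |JG| = 40.3, G = J + 40.3·(cos 97.50°, sin 97.50°) = (33.44, 22.15). The perpendicularity gives GT at right angles to JG; with |GT| = 18.1 on the left of JG, T = G + 18.1·(-0.9914, -0.1305) = (15.50, 19.79). Then cos ∠DGT = GD·GT / (|GD||GT|), giving 26.02°.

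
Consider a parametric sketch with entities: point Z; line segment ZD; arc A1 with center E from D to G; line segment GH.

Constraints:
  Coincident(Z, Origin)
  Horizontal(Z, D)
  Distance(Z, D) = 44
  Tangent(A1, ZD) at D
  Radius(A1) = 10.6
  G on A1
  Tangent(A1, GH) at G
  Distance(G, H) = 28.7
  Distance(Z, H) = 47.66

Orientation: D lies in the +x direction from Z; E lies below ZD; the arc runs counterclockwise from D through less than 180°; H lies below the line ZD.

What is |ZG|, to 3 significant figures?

34.7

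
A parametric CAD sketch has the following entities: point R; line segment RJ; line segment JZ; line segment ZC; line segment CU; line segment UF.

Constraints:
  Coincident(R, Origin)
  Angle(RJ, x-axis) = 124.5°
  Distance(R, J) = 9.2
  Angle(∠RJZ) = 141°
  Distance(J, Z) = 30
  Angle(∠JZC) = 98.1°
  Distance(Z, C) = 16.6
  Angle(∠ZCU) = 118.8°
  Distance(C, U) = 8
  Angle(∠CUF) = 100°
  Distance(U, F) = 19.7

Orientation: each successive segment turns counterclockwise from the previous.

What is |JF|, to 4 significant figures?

13.93

R is at the origin; RJ runs at 124.5° with length 9.2, so J = (-5.211, 7.582). ∠RJZ = 141.0° gives JZ at 163.5° from the x-axis; with |JZ| = 30.0, Z = (-33.98, 16.10). ∠JZC = 98.1° gives ZC at -114.6° from the x-axis; with |ZC| = 16.6, C = (-40.89, 1.009). ∠ZCU = 118.8° gives CU at -53.40° from the x-axis; with |CU| = 8.0, U = (-36.12, -5.413). ∠CUF = 100.0° gives UF at 26.60° from the x-axis; with |UF| = 19.7, F = (-18.50, 3.407). Then |JF| = |F − J| = 13.93.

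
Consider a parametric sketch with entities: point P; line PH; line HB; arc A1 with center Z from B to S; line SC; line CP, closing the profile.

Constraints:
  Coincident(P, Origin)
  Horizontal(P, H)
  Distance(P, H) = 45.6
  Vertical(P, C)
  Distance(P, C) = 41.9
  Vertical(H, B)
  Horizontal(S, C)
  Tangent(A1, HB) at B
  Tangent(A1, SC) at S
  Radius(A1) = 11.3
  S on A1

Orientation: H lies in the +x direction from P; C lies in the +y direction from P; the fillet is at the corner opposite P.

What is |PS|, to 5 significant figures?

54.149

P is at the origin; PH is horizontal with |PH| = 45.6 and H on the +x side, so H = (45.600, 0.0000). P and C share the same x with |PC| = 41.9 and C on the +y side, so C = (0.0000, 41.900). The virtual corner opposite P is at (45.600, 41.900). The tangent condition forces ZB to be normal to HB and tangency of A1 to SC means the radius ZS is perpendicular to SC, with radius 11.3, so the center Z sits 11.3 in from both sides at Z = (34.300, 30.600). That places the tangent points at B = (45.600, 30.600) on HB and S = (34.300, 41.900) on SC. Then |PS| = |S − P| = 54.149.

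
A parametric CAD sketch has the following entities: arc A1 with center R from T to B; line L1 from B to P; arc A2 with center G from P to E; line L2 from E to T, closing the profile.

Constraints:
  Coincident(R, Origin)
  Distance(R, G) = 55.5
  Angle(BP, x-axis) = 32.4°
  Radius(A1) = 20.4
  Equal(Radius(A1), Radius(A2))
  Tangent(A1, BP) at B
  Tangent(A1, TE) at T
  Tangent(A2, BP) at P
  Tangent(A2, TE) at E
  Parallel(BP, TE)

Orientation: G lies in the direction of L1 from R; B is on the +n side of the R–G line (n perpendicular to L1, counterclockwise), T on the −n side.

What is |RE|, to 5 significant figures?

59.130

Tangency of A1 to both parallel lines with radius 20.4 puts B and T at R ± 20.4·n: B = (-10.931, 17.224), T = (10.931, -17.224). Equal radii place P and E the same way about G: P = G + 20.4·n = (35.929, 46.963), E = G − 20.4·n = (57.791, 12.514). Then |RE| = |E − R| = 59.130.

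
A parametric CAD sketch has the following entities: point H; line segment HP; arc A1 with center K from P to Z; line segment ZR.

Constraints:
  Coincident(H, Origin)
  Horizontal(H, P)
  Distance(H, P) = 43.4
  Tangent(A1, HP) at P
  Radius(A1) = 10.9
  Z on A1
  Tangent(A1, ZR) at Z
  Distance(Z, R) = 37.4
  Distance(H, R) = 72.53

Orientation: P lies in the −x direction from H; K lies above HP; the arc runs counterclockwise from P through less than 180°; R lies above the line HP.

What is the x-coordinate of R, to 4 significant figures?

-54.04

Checks: |KP| = 10.90 ✓; |KZ| = 10.90 ✓; ∠(KZ, ZR) = 90.00° ✓; |ZR| = 37.40 ✓; |HR| = 72.53 ✓.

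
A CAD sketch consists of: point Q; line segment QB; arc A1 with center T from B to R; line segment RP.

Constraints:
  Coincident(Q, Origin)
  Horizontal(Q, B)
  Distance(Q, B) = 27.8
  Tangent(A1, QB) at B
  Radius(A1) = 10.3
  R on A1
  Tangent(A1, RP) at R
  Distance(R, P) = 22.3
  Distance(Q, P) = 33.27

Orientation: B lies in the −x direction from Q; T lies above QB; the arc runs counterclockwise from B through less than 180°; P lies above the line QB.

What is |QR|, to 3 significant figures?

19.6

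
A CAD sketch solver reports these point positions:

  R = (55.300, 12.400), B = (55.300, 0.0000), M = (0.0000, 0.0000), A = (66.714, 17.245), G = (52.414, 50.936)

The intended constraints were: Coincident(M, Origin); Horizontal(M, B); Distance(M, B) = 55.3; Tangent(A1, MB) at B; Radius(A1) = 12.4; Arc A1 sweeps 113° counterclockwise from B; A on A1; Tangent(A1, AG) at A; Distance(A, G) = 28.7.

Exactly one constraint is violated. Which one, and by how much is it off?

Distance(A, G) = 28.7 — off by 7.90.

M = (0.00, 0.00) ✓; M.y = 0.00, B.y = 0.00 ✓; |MB| = 55.30 ✓; ∠(RB, BM) = 90.00° ✓; |RB| = 12.40 ✓; bearing(R→A) − bearing(R→B) = 113.0° ✓; |RA| = 12.40 ✓; ∠(RA, AG) = 90.00° ✓; |AG| = 36.60 ✗.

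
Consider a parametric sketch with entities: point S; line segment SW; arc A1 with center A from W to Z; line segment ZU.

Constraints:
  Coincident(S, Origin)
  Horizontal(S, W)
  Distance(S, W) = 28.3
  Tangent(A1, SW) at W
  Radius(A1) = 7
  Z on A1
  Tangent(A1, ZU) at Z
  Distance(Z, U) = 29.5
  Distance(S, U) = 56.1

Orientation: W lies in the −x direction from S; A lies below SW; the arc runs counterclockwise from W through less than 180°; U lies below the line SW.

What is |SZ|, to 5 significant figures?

34.944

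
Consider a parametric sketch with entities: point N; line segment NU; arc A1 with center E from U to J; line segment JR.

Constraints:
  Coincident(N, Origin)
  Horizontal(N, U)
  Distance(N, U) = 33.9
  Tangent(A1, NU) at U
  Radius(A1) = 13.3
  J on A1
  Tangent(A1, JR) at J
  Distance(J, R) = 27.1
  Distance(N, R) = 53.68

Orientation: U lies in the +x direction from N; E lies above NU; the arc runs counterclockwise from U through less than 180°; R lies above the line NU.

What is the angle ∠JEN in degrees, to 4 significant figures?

170.9°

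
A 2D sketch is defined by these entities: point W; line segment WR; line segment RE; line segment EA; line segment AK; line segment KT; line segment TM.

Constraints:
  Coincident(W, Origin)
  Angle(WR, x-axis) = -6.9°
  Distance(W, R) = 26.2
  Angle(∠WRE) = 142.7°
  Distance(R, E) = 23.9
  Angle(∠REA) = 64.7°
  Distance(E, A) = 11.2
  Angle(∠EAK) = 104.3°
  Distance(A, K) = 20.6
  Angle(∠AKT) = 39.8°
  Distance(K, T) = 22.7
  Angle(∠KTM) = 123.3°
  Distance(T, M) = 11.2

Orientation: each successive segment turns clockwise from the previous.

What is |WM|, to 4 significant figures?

51.86

W is at the origin; WR runs at -6.9° with length 26.2, so R = (26.01, -3.148). ∠WRE = 142.7° gives RE at -44.20° from the x-axis; with |RE| = 23.9, E = (43.14, -19.81). ∠REA = 64.7° gives EA at -159.5° from the x-axis; with |EA| = 11.2, A = (32.65, -23.73). ∠EAK = 104.3° gives AK at 124.8° from the x-axis; with |AK| = 20.6, K = (20.90, -6.816). ∠AKT = 39.8° gives KT at -15.40° from the x-axis; with |KT| = 22.7, T = (42.78, -12.84). ∠KTM = 123.3° gives TM at -72.10° from the x-axis; with |TM| = 11.2, M = (46.22, -23.50). Then |WM| = |M − W| = 51.86.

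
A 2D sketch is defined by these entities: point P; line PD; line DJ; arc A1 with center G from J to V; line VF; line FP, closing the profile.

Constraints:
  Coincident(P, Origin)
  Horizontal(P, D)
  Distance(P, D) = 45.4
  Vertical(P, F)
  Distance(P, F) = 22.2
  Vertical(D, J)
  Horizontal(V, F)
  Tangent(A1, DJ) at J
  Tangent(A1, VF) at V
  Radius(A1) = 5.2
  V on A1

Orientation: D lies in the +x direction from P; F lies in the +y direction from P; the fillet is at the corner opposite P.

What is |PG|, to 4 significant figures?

43.65

P is at the origin; P and D share the same y with |PD| = 45.4 and D on the +x side, so D = (45.40, 0.000). PF is vertical with |PF| = 22.2 and F on the +y side, so F = (0.000, 22.20). The virtual corner opposite P is at (45.40, 22.20). Tangency of A1 to DJ means the radius GJ is perpendicular to DJ and since A1 is tangent to VF there, GV ⟂ VF, with radius 5.2, so the center G sits 5.2 in from both sides at G = (40.20, 17.00). Then |PG| = |G − P| = 43.65.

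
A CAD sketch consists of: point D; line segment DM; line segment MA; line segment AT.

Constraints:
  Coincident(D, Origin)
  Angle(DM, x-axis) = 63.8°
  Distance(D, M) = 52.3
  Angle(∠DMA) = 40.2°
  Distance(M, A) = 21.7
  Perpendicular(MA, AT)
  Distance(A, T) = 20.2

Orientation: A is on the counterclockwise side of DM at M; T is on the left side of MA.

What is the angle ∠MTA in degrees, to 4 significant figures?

47.05°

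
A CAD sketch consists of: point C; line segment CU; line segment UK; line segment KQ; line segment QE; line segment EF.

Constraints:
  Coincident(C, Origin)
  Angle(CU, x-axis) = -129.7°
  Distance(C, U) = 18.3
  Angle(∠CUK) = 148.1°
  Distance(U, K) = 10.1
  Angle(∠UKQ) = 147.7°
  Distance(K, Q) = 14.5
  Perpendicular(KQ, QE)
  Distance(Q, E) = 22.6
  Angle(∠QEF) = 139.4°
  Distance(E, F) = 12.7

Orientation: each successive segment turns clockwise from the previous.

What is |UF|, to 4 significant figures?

30.64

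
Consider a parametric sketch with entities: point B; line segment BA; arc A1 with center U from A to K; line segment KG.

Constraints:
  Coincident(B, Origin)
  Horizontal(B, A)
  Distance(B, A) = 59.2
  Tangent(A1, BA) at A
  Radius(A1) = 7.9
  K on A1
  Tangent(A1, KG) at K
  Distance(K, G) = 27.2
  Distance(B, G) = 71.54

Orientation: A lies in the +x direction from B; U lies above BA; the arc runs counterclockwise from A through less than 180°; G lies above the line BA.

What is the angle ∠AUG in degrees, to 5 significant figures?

174.82°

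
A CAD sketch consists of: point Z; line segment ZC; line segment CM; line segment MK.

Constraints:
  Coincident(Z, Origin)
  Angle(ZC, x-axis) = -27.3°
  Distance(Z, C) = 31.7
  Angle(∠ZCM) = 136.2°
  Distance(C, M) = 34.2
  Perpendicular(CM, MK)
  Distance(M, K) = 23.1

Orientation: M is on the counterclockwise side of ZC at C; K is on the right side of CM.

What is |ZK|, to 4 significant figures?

72.71

Z is at the origin; ZC runs at -27.3° with length 31.7, so C = 31.7·(cos -27.3°, sin -27.3°) = (28.17, -14.54). ∠ZCM = 136.2°, so CM runs at -27.3° + (180° − 136.2°) = 16.50° from the x-axis; with |CM| = 34.2, M = C + 34.2·(cos 16.50°, sin 16.50°) = (60.96, -4.826). The perpendicularity gives MK at right angles to CM; with |MK| = 23.1 on the right of CM, K = M + 23.1·(0.2840, -0.9588) = (67.52, -26.97). Then |ZK| = |K − Z| = 72.71.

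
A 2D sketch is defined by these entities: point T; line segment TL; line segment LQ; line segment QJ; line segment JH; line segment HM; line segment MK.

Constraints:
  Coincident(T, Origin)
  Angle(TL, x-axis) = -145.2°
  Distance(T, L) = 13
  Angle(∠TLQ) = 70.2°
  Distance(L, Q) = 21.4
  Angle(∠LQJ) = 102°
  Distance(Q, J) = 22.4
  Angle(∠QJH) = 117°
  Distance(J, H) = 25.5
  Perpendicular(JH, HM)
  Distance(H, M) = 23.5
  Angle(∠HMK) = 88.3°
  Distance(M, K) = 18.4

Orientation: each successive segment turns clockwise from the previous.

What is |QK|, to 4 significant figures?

17.54

T is at the origin; TL runs at -145.2° with length 13.0, so L = (-10.67, -7.419). ∠TLQ = 70.2° gives LQ at 105.0° from the x-axis; with |LQ| = 21.4, Q = (-16.21, 13.25). ∠LQJ = 102.0° gives QJ at 27.00° from the x-axis; with |QJ| = 22.4, J = (3.745, 23.42). ∠QJH = 117.0° gives JH at -36.00° from the x-axis; with |JH| = 25.5, H = (24.37, 8.432). The perpendicularity gives HM at right angles to JH, so HM runs at -126.0°; with |HM| = 23.5, M = (10.56, -10.58). ∠HMK = 88.3° gives MK at 142.3° from the x-axis; with |MK| = 18.4, K = (-3.997, 0.6726). Then |QK| = |K − Q| = 17.54.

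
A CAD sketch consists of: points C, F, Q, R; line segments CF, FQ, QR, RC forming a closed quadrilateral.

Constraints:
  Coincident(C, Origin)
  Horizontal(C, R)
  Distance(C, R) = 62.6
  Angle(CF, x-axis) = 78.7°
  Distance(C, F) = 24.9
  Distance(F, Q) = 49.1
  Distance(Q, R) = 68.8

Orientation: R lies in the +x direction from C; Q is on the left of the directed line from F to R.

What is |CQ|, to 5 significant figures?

72.210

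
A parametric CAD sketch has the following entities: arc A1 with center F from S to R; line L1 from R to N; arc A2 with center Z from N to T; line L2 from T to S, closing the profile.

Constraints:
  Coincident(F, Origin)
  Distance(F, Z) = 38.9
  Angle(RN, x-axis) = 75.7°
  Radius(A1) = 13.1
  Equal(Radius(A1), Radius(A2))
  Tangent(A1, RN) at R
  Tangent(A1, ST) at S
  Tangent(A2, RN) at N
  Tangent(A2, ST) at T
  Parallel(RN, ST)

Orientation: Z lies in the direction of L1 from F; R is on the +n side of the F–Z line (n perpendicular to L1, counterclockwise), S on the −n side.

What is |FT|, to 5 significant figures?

41.047

The slot axis is L1's direction at 75.7°, so u = (cos 75.7°, sin 75.7°) = (0.24700, 0.96902) and n = (−sin 75.7°, cos 75.7°) = (-0.96902, 0.24700). F is at the origin and Z lies 38.9 along u from F, so Z = 38.9·u = (9.6083, 37.695). Tangency of A1 to both parallel lines with radius 13.1 puts R and S at F ± 13.1·n: R = (-12.694, 3.2357), S = (12.694, -3.2357). Equal radii place N and T the same way about Z: N = Z + 13.1·n = (-3.0858, 40.930), T = Z − 13.1·n = (22.302, 34.459). Then |FT| = |T − F| = 41.047.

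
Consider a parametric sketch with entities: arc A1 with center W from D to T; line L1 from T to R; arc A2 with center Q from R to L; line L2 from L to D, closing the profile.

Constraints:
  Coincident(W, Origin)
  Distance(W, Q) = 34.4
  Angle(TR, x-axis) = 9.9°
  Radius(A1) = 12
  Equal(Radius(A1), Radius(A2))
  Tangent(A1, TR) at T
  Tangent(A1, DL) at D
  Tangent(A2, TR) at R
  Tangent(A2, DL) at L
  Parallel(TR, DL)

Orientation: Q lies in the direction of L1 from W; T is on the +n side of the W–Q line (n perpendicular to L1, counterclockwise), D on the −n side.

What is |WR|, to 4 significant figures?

36.43

Tangency of A1 to both parallel lines with radius 12.0 puts T and D at W ± 12.0·n: T = (-2.063, 11.82), D = (2.063, -11.82). Equal radii place R and L the same way about Q: R = Q + 12.0·n = (31.82, 17.74), L = Q − 12.0·n = (35.95, -5.907). Then |WR| = |R − W| = 36.43.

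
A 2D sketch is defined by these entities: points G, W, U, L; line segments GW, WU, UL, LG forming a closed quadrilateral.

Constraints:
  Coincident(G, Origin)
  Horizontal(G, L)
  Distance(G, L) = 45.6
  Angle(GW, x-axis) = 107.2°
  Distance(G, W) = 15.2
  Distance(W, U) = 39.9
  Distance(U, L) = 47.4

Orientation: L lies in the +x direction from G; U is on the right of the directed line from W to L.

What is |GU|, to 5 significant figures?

24.749

Checks: |WU| = 39.90 ✓; |UL| = 47.40 ✓.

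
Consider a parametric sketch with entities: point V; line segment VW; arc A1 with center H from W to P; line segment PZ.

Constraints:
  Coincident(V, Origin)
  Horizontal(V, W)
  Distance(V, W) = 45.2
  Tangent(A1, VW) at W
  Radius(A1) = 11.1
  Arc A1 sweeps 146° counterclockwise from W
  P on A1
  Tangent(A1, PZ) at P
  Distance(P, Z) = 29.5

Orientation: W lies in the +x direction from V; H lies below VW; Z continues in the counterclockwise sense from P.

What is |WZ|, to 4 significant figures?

41.08

V is at the origin; V and W share the same y with |VW| = 45.2 and W on the +x side, so W = (45.20, 0.000). The tangent condition forces HW to be normal to VW, so H = W + (0, -11.1) = (45.20, -11.10). On A1, W sits at bearing 90° from H; a 146° counterclockwise sweep puts P at bearing 236°, so P = H + 11.1·(cos 236°, sin 236°) = (38.99, -20.30). Since A1 is tangent to PZ there, HP ⟂ PZ, so PZ runs along (−sin 236°, cos 236°); with |PZ| = 29.5, Z = (63.45, -36.80). Then |WZ| = |Z − W| = 41.08.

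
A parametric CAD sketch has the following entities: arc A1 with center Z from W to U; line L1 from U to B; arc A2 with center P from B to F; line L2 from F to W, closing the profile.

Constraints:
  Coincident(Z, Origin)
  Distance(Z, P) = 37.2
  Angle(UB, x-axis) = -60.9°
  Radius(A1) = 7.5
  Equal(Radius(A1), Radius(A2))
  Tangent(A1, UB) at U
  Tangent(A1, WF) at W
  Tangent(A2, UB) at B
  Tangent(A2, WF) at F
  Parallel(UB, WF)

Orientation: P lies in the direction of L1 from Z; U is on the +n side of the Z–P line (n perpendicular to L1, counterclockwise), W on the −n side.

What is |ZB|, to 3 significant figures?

37.9

The slot axis is L1's direction at -60.9°, so u = (cos -60.9°, sin -60.9°) = (0.486, -0.874) and n = (−sin -60.9°, cos -60.9°) = (0.874, 0.486). Z is at the origin and P lies 37.2 along u from Z, so P = 37.2·u = (18.1, -32.5). Tangency of A1 to both parallel lines with radius 7.5 puts U and W at Z ± 7.5·n: U = (6.55, 3.65), W = (-6.55, -3.65). Equal radii place B and F the same way about P: B = P + 7.5·n = (24.6, -28.9), F = P − 7.5·n = (11.5, -36.2). Then |ZB| = |B − Z| = 37.9.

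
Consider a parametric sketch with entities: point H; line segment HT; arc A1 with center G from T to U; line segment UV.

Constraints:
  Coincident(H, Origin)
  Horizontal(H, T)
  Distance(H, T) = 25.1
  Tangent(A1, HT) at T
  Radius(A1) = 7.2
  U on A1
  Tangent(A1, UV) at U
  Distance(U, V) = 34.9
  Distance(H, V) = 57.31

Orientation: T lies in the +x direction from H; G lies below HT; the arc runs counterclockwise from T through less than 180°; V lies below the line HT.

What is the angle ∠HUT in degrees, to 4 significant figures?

83.04°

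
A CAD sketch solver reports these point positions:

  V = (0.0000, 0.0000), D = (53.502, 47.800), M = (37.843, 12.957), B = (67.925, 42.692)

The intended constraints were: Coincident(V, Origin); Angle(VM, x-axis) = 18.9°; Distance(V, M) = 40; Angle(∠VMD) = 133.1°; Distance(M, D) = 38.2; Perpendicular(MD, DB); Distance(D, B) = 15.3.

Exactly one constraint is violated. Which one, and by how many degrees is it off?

Perpendicular(MD, DB) — off by 4.70°.

V = (0.00, 0.00) ✓; VM at 18.90° ✓; |VM| = 40.00 ✓; ∠VMD = 133.1° ✓; |MD| = 38.20 ✓; ∠(MD, DB) = 85.30° ✗; |DB| = 15.30 ✓.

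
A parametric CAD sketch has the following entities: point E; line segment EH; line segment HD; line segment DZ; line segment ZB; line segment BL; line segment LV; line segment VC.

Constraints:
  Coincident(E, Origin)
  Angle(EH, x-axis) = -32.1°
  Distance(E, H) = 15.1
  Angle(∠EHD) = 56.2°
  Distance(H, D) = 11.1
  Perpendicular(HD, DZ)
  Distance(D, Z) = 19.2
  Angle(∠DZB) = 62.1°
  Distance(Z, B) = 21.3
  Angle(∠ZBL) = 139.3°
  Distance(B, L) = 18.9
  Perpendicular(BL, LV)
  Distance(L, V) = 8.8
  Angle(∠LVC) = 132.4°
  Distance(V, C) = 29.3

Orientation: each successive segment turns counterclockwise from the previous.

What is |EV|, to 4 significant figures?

28.32

E is at the origin; EH runs at -32.1° with length 15.1, so H = (12.79, -8.024). ∠EHD = 56.2° gives HD at 91.70° from the x-axis; with |HD| = 11.1, D = (12.46, 3.071). HD ⟂ DZ, so DZ runs at -178.3°; with |DZ| = 19.2, Z = (-6.729, 2.501). ∠DZB = 62.1° gives ZB at -60.40° from the x-axis; with |ZB| = 21.3, B = (3.792, -16.02). ∠ZBL = 139.3° gives BL at -19.70° from the x-axis; with |BL| = 18.9, L = (21.59, -22.39). BL is perpendicular to LV, so LV runs at 70.30°; with |LV| = 8.8, V = (24.55, -14.10). Then |EV| = |V − E| = 28.32.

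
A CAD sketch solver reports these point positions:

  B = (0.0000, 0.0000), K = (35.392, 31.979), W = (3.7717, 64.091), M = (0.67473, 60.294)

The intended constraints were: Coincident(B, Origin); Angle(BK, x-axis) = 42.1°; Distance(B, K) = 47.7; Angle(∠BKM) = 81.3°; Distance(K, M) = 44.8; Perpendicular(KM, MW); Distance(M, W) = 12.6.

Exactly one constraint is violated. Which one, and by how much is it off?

Distance(M, W) = 12.6 — off by 7.70.

B = (0.00, 0.00) ✓; BK at 42.10° ✓; |BK| = 47.70 ✓; ∠BKM = 81.30° ✓; |KM| = 44.80 ✓; ∠(KM, MW) = 90.00° ✓; |MW| = 4.900 ✗.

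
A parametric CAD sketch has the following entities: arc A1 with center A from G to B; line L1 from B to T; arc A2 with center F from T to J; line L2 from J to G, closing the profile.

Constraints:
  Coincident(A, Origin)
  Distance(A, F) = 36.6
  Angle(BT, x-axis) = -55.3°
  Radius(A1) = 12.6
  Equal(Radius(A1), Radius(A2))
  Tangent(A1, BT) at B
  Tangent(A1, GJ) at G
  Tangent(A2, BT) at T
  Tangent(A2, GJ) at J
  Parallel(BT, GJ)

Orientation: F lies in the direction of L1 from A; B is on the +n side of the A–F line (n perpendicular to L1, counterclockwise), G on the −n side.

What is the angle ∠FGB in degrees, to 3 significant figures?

71.0°

A is at the origin and F lies 36.6 along u from A, so F = 36.6·u = (20.8, -30.1). Tangency of A1 to both parallel lines with radius 12.6 puts B and G at A ± 12.6·n: B = (10.4, 7.17), G = (-10.4, -7.17). Then cos ∠FGB = GF·GB / (|GF||GB|), giving 71.0°.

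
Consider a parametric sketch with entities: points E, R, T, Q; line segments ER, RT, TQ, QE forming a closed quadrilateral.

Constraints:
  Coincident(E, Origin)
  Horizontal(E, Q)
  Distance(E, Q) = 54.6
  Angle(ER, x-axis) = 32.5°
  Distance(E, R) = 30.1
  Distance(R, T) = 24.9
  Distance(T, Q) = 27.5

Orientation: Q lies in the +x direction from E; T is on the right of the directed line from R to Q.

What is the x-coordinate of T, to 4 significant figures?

28.46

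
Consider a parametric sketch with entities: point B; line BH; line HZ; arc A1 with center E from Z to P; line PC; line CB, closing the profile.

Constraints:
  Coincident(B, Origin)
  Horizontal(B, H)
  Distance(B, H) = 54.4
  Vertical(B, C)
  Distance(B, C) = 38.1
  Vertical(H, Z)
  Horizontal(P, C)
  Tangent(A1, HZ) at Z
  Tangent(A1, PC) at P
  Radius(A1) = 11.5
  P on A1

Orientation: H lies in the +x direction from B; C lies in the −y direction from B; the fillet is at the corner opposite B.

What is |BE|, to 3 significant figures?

50.5

B is at the origin; BH is horizontal with |BH| = 54.4 and H on the +x side, so H = (54.4, 0.00). B and C share the same x with |BC| = 38.1 and C on the −y side, so C = (0.00, -38.1). The virtual corner opposite B is at (54.4, -38.1). A1 meets HZ tangentially, so EZ is at right angles to HZ and A1 meets PC tangentially, so EP is at right angles to PC, with radius 11.5, so the center E sits 11.5 in from both sides at E = (42.9, -26.6). Then |BE| = |E − B| = 50.5.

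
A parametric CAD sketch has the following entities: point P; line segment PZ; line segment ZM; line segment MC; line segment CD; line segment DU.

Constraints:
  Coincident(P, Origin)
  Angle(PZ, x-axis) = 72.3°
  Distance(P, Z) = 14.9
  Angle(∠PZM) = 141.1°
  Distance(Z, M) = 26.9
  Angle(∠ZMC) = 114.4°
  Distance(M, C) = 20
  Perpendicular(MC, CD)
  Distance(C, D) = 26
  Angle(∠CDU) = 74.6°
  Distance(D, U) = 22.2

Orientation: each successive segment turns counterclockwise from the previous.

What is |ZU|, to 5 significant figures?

10.657

P is at the origin; PZ runs at 72.3° with length 14.9, so Z = (4.5301, 14.195). ∠PZM = 141.1° gives ZM at 111.20° from the x-axis; with |ZM| = 26.9, M = (-5.1976, 39.274). ∠ZMC = 114.4° gives MC at 176.80° from the x-axis; with |MC| = 20.0, C = (-25.166, 40.391). The perpendicularity gives CD at right angles to MC, so CD runs at -93.200°; with |CD| = 26.0, D = (-26.618, 14.431). ∠CDU = 74.6° gives DU at 12.200° from the x-axis; with |DU| = 22.2, U = (-4.9191, 19.123). Then |ZU| = |U − Z| = 10.657.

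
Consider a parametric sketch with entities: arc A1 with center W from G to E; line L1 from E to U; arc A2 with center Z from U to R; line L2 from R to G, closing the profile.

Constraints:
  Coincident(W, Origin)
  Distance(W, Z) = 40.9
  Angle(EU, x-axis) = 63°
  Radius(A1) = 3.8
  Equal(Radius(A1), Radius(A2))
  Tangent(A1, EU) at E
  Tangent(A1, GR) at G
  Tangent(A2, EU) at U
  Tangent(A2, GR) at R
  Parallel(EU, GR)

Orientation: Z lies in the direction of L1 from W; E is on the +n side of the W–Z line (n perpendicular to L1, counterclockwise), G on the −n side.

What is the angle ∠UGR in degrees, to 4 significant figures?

10.53°

The slot axis is L1's direction at 63.0°, so u = (cos 63.0°, sin 63.0°) = (0.4540, 0.8910) and n = (−sin 63.0°, cos 63.0°) = (-0.8910, 0.4540). W is at the origin and Z lies 40.9 along u from W, so Z = 40.9·u = (18.57, 36.44). Tangency of A1 to both parallel lines with radius 3.8 puts E and G at W ± 3.8·n: E = (-3.386, 1.725), G = (3.386, -1.725). Equal radii place U and R the same way about Z: U = Z + 3.8·n = (15.18, 38.17), R = Z − 3.8·n = (21.95, 34.72). Then cos ∠UGR = GU·GR / (|GU||GR|), giving 10.53°.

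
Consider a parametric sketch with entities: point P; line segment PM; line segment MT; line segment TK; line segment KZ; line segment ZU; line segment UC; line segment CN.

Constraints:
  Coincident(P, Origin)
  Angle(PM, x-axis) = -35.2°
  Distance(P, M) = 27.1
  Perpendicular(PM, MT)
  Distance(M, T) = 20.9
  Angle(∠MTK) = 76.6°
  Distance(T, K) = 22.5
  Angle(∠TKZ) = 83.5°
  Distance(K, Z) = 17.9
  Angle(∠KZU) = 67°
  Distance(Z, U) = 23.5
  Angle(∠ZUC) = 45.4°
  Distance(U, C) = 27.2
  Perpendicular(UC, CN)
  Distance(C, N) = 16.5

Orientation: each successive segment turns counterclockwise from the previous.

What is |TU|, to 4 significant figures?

6.213

∠TKZ = 83.5° gives KZ at -105.3° from the x-axis; with |KZ| = 17.9, Z = (8.578, -7.453). ∠KZU = 67.0° gives ZU at 7.700° from the x-axis; with |ZU| = 23.5, U = (31.87, -4.304). Then |TU| = |U − T| = 6.213.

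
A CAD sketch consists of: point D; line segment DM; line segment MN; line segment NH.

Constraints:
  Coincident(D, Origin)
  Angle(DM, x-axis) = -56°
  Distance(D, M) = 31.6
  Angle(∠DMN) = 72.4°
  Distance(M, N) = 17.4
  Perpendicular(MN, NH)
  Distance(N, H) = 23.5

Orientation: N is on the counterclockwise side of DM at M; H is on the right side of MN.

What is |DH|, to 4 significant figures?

54.19

∠DMN = 72.4°, so MN runs at -56.0° + (180° − 72.4°) = 51.60° from the x-axis; with |MN| = 17.4, N = M + 17.4·(cos 51.60°, sin 51.60°) = (28.48, -12.56). MN is perpendicular to NH; with |NH| = 23.5 on the right of MN, H = N + 23.5·(0.7837, -0.6211) = (46.90, -27.16). Then |DH| = |H − D| = 54.19.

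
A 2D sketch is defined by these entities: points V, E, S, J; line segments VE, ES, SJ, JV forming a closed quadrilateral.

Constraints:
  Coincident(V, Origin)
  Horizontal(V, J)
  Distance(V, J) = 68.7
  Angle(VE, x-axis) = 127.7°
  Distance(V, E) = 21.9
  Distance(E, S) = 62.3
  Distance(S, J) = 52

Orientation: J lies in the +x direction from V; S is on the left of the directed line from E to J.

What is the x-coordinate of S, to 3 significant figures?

42.5

Checks: |ES| = 62.30 ✓; |SJ| = 52.00 ✓.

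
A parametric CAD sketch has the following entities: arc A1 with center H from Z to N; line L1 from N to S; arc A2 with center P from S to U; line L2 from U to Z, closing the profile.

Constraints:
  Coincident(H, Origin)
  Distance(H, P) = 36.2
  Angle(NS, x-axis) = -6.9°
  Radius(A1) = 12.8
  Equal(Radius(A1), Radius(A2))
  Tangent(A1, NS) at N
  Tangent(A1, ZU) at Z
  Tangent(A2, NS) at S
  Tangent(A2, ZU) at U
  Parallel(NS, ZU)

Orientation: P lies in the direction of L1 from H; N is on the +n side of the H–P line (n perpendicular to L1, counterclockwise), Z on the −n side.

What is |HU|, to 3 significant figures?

38.4

The slot axis is L1's direction at -6.9°, so u = (cos -6.9°, sin -6.9°) = (0.993, -0.120) and n = (−sin -6.9°, cos -6.9°) = (0.120, 0.993). H is at the origin and P lies 36.2 along u from H, so P = 36.2·u = (35.9, -4.35). Tangency of A1 to both parallel lines with radius 12.8 puts N and Z at H ± 12.8·n: N = (1.54, 12.7), Z = (-1.54, -12.7). Equal radii place S and U the same way about P: S = P + 12.8·n = (37.5, 8.36), U = P − 12.8·n = (34.4, -17.1). Then |HU| = |U − H| = 38.4.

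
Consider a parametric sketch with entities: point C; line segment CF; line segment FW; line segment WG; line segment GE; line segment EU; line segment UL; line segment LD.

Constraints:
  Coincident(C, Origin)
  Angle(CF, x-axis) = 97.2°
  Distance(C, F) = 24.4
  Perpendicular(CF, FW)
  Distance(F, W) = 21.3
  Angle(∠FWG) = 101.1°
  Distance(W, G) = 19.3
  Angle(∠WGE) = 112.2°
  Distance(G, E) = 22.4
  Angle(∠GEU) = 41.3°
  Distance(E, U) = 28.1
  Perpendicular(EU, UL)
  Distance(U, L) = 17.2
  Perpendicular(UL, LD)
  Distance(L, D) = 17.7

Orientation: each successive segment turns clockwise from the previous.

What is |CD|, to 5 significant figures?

25.675

The perpendicularity gives UL at right angles to EU, so UL runs at -8.2000°; with |UL| = 17.2, L = (28.133, 19.365). The perpendicularity gives LD at right angles to UL, so LD runs at -98.200°; with |LD| = 17.7, D = (25.608, 1.8461). Then |CD| = |D − C| = 25.675.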